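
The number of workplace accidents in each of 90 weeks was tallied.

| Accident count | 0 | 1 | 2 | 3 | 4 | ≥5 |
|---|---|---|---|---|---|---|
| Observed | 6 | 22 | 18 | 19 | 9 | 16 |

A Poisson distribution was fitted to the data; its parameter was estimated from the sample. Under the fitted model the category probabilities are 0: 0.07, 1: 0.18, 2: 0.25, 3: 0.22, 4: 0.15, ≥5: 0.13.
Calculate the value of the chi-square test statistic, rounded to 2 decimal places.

6.10

Expected counts E_i = n·p_i: 90×0.07 = 6.3, 90×0.18 = 16.2, 90×0.25 = 22.5, 90×0.22 = 19.8, 90×0.15 = 13.5, 90×0.13 = 11.7.
χ² = (6−6.3)²/6.3 + (22−16.2)²/16.2 + (18−22.5)²/22.5 + (19−19.8)²/19.8 + (9−13.5)²/13.5 + (16−11.7)²/11.7
   = 0.014 + 2.077 + 0.900 + 0.032 + 1.500 + 1.580
Sum = 6.10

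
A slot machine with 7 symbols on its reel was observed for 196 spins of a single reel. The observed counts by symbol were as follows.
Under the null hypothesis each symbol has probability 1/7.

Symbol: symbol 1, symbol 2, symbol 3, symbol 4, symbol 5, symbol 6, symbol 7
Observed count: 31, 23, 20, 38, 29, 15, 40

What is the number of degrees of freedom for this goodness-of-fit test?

There are k = 7 categories and no parameters were estimated from the data, so df = 7 − 1 = 6.

6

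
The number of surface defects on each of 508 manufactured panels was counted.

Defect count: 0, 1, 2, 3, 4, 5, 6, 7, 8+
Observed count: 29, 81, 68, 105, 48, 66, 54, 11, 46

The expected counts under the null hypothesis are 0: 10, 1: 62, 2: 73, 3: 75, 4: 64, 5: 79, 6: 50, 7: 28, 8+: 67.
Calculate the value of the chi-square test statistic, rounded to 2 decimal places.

χ² = (29−10)²/10 + (81−62)²/62 + (68−73)²/73 + (105−75)²/75 + (48−64)²/64 + (66−79)²/79 + (54−50)²/50 + (11−28)²/28 + (46−67)²/67
   = 36.100 + 5.823 + 0.342 + 12.000 + 4.000 + 2.139 + 0.320 + 10.321 + 6.582
Sum = 77.63

77.63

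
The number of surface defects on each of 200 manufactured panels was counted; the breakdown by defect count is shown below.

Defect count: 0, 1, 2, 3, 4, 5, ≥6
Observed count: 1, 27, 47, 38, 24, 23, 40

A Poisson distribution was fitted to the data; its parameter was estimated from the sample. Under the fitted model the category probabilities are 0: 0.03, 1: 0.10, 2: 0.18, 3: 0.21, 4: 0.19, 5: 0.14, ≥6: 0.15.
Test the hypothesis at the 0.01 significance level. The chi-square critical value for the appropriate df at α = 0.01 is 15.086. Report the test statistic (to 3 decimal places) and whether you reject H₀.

19.743; reject

Expected counts E_i = n·p_i: 200×0.03 = 6, 200×0.10 = 20, 200×0.18 = 36, 200×0.21 = 42, 200×0.19 = 38, 200×0.14 = 28, 200×0.15 = 30.
χ² = (1−6)²/6 + (27−20)²/20 + (47−36)²/36 + (38−42)²/42 + (24−38)²/38 + (23−28)²/28 + (40−30)²/30
   = 4.1667 + 2.4500 + 3.3611 + 0.3810 + 5.1579 + 0.8929 + 3.3333
Sum = 19.743
df = 5. Since 19.743 > 15.086, we reject H₀.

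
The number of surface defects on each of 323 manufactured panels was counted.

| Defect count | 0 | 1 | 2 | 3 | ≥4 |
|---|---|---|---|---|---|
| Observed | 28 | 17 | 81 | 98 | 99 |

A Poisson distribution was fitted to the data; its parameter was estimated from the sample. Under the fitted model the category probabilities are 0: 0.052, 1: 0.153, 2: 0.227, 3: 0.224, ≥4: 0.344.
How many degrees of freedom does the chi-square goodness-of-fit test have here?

There are k = 5 categories and 1 parameter estimated from the data, so df = 5 − 1 − 1 = 3.

3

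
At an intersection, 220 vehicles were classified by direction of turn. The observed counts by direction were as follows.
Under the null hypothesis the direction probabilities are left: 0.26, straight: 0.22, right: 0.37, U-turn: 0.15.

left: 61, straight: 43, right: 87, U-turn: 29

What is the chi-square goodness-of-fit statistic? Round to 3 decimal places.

1.725

Expected counts E_i = n·p_i: 220×0.26 = 57.2, 220×0.22 = 48.4, 220×0.37 = 81.4, 220×0.15 = 33.
left: (61 − 57.2)²/57.2 = 14.44/57.2 = 0.2524
straight: (43 − 48.4)²/48.4 = 29.16/48.4 = 0.6025
right: (87 − 81.4)²/81.4 = 31.36/81.4 = 0.3853
U-turn: (29 − 33)²/33 = 16/33 = 0.4848
Sum = 1.725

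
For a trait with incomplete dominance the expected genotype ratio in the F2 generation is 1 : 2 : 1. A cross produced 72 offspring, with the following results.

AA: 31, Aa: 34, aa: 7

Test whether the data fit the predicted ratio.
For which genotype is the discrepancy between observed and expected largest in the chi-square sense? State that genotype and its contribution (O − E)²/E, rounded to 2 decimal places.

Ratio total = 4. Expected counts: 72×1/4 = 18, 72×2/4 = 36, 72×1/4 = 18.
χ² = (31−18)²/18 + (34−36)²/36 + (7−18)²/18
   = 9.389 + 0.111 + 6.722
The largest term is for AA: 9.39.

AA, 9.39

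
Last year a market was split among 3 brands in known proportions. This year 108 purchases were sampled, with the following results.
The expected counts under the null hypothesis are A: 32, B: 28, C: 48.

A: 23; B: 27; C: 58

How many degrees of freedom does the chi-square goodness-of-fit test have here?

2

There are k = 3 categories and no parameters were estimated from the data, so df = 3 − 1 = 2.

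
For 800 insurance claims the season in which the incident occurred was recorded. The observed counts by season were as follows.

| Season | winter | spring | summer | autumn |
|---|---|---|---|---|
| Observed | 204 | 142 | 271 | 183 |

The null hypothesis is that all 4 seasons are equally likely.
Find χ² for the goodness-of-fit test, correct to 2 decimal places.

43.55

Under H₀ each category has probability 1/4, so each expected count is 800/4 = 200.
χ² = (204−200)²/200 + (142−200)²/200 + (271−200)²/200 + (183−200)²/200
   = 0.080 + 16.820 + 25.205 + 1.445
Sum = 43.55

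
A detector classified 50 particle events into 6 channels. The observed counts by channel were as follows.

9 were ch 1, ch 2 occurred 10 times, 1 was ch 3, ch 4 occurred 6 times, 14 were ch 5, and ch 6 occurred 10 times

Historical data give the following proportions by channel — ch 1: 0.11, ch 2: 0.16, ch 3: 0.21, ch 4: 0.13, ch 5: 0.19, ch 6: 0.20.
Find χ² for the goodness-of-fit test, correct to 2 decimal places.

13.49

Expected counts E_i = n·p_i: 50×0.11 = 5.5, 50×0.16 = 8, 50×0.21 = 10.5, 50×0.13 = 6.5, 50×0.19 = 9.5, 50×0.20 = 10.
ch 1: (9 − 5.5)²/5.5 = 12.25/5.5 = 2.227
ch 2: (10 − 8)²/8 = 4/8 = 0.500
ch 3: (1 − 10.5)²/10.5 = 90.25/10.5 = 8.595
ch 4: (6 − 6.5)²/6.5 = 0.25/6.5 = 0.038
ch 5: (14 − 9.5)²/9.5 = 20.25/9.5 = 2.132
ch 6: (10 − 10)²/10 = 0/10 = 0.000
Sum = 13.49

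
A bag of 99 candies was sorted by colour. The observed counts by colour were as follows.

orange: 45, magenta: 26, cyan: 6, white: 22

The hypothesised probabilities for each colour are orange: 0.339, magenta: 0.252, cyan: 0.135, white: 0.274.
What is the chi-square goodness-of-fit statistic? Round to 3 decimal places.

8.971

Expected counts E_i = n·p_i: 99×0.339 = 33.561, 99×0.252 = 24.948, 99×0.135 = 13.365, 99×0.274 = 27.126.
orange: (45 − 33.561)²/33.561 = 130.850721/33.561 = 3.8989
magenta: (26 − 24.948)²/24.948 = 1.106704/24.948 = 0.0444
cyan: (6 − 13.365)²/13.365 = 54.243225/13.365 = 4.0586
white: (22 − 27.126)²/27.126 = 26.275876/27.126 = 0.9687
Sum = 8.971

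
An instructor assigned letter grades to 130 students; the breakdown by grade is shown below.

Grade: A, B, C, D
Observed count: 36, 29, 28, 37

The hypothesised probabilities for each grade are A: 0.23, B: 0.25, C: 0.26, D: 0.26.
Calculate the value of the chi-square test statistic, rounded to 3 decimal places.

2.920

Expected counts E_i = n·p_i: 130×0.23 = 29.9, 130×0.25 = 32.5, 130×0.26 = 33.8, 130×0.26 = 33.8.
cat         O        E   (O−E)²/E
A          36     29.9     1.2445
B          29     32.5     0.3769
C          28     33.8     0.9953
D          37     33.8     0.3030
Sum = 2.920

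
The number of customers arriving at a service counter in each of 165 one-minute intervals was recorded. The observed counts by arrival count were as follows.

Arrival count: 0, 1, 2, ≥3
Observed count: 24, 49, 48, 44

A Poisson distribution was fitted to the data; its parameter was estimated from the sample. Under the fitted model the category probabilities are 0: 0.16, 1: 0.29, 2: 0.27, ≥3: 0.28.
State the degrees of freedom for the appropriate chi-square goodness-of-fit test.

There are k = 4 categories and 1 parameter estimated from the data, so df = 4 − 1 − 1 = 2.

2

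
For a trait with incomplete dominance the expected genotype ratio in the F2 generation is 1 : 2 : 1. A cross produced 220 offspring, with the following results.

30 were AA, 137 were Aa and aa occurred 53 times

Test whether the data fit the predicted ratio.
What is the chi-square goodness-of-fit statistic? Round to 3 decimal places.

18.064

Ratio total = 4. Expected counts: 220×1/4 = 55, 220×2/4 = 110, 220×1/4 = 55.
AA: (30 − 55)²/55 = 625/55 = 11.3636
Aa: (137 − 110)²/110 = 729/110 = 6.6273
aa: (53 − 55)²/55 = 4/55 = 0.0727
Sum = 18.064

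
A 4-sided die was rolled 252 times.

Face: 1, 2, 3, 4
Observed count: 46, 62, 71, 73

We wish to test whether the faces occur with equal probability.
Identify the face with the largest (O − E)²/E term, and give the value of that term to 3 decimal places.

1, 4.587

Expected count for each of the 4 categories: 252/4 = 63.
1: (46 − 63)²/63 = 289/63 = 4.5873
2: (62 − 63)²/63 = 1/63 = 0.0159
3: (71 − 63)²/63 = 64/63 = 1.0159
4: (73 − 63)²/63 = 100/63 = 1.5873
The largest term is for 1: 4.587.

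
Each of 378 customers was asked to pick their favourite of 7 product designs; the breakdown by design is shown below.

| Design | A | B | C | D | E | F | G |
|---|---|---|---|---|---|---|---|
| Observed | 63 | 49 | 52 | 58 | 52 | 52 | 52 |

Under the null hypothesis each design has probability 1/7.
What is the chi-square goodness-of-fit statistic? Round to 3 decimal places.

2.556

Under H₀ each category has probability 1/7, so each expected count is 378/7 = 54.
χ² = (63−54)²/54 + (49−54)²/54 + (52−54)²/54 + (58−54)²/54 + (52−54)²/54 + (52−54)²/54 + (52−54)²/54
   = 1.5000 + 0.4630 + 0.0741 + 0.2963 + 0.0741 + 0.0741 + 0.0741
Sum = 2.556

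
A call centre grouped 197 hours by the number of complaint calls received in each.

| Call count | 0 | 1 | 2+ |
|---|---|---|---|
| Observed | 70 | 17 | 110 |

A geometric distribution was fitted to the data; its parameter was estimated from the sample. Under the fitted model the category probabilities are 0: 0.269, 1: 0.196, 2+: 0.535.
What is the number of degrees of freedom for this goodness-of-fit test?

There are k = 3 categories and 1 parameter estimated from the data, so df = 3 − 1 − 1 = 1.

1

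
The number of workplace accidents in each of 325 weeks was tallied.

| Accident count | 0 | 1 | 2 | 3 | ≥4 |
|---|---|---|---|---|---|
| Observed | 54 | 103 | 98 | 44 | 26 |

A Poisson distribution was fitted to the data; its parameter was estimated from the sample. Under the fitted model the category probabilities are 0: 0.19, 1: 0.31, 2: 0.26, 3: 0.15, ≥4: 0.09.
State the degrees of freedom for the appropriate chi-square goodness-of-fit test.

There are k = 5 categories and 1 parameter estimated from the data, so df = 5 − 1 − 1 = 3.

3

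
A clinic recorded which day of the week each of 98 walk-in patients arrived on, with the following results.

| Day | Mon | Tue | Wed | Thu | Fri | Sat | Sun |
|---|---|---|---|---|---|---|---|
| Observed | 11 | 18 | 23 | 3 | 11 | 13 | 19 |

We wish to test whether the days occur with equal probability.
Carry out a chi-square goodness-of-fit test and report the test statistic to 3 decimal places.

18.714

Expected count for each of the 7 categories: 98/7 = 14.
cat         O        E   (O−E)²/E
Mon        11       14     0.6429
Tue        18       14     1.1429
Wed        23       14     5.7857
Thu         3       14     8.6429
Fri        11       14     0.6429
Sat        13       14     0.0714
Sun        19       14     1.7857
Sum = 18.714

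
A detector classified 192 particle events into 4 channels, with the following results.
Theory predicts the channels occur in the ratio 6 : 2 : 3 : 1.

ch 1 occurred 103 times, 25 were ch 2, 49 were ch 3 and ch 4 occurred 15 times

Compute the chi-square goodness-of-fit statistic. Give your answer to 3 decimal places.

2.125

Ratio total = 12. Expected counts: 192×6/12 = 96, 192×2/12 = 32, 192×3/12 = 48, 192×1/12 = 16.
ch 1: (103 − 96)²/96 = 49/96 = 0.5104
ch 2: (25 − 32)²/32 = 49/32 = 1.5313
ch 3: (49 − 48)²/48 = 1/48 = 0.0208
ch 4: (15 − 16)²/16 = 1/16 = 0.0625
Sum = 2.125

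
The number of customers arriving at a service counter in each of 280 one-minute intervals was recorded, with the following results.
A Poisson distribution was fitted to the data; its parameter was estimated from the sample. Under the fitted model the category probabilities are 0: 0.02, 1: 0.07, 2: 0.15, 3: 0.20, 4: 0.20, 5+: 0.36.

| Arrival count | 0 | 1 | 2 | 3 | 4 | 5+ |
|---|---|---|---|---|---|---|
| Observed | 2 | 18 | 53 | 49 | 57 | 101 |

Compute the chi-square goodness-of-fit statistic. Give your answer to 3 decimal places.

Expected counts E_i = n·p_i: 280×0.02 = 5.6, 280×0.07 = 19.6, 280×0.15 = 42, 280×0.20 = 56, 280×0.20 = 56, 280×0.36 = 100.8.
0: (2 − 5.6)²/5.6 = 12.96/5.6 = 2.3143
1: (18 − 19.6)²/19.6 = 2.56/19.6 = 0.1306
2: (53 − 42)²/42 = 121/42 = 2.8810
3: (49 − 56)²/56 = 49/56 = 0.8750
4: (57 − 56)²/56 = 1/56 = 0.0179
5+: (101 − 100.8)²/100.8 = 0.04/100.8 = 0.0004
Sum = 6.219

6.219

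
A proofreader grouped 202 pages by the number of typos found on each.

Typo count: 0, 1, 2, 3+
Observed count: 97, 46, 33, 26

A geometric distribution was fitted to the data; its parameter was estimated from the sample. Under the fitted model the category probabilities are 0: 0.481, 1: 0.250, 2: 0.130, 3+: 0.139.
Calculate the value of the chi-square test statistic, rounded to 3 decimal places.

Expected counts E_i = n·p_i: 202×0.481 = 97.162, 202×0.250 = 50.5, 202×0.130 = 26.26, 202×0.139 = 28.078.
χ² = (97−97.162)²/97.162 + (46−50.5)²/50.5 + (33−26.26)²/26.26 + (26−28.078)²/28.078
   = 0.0003 + 0.4010 + 1.7299 + 0.1538
Sum = 2.285

2.285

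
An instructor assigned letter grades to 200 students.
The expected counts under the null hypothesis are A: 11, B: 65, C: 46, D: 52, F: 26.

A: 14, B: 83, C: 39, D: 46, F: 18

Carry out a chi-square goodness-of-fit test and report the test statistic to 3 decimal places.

10.022

A: (14 − 11)²/11 = 9/11 = 0.8182
B: (83 − 65)²/65 = 324/65 = 4.9846
C: (39 − 46)²/46 = 49/46 = 1.0652
D: (46 − 52)²/52 = 36/52 = 0.6923
F: (18 − 26)²/26 = 64/26 = 2.4615
Sum = 10.022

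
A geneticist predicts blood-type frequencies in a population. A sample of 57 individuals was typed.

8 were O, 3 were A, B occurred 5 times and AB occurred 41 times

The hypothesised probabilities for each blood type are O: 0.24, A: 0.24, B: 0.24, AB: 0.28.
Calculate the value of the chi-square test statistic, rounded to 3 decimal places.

55.490

Expected counts E_i = n·p_i: 57×0.24 = 13.68, 57×0.24 = 13.68, 57×0.24 = 13.68, 57×0.28 = 15.96.
cat         O        E   (O−E)²/E
O           8    13.68     2.3584
A           3    13.68     8.3379
B           5    13.68     5.5075
AB         41    15.96    39.2858
Sum = 55.490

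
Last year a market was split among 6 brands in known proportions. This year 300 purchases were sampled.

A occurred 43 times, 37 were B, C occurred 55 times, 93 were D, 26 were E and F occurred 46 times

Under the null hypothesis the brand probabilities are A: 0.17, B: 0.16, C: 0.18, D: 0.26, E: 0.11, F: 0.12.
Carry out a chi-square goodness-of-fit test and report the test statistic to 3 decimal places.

10.941

Expected counts E_i = n·p_i: 300×0.17 = 51, 300×0.16 = 48, 300×0.18 = 54, 300×0.26 = 78, 300×0.11 = 33, 300×0.12 = 36.
A: (43 − 51)²/51 = 64/51 = 1.2549
B: (37 − 48)²/48 = 121/48 = 2.5208
C: (55 − 54)²/54 = 1/54 = 0.0185
D: (93 − 78)²/78 = 225/78 = 2.8846
E: (26 − 33)²/33 = 49/33 = 1.4848
F: (46 − 36)²/36 = 100/36 = 2.7778
Sum = 10.941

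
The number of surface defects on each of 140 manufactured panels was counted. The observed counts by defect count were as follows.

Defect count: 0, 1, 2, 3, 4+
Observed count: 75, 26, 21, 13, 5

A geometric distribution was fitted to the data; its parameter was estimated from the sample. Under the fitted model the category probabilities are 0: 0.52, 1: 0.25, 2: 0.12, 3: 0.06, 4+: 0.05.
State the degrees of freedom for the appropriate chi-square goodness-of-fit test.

3

There are k = 5 categories and 1 parameter estimated from the data, so df = 5 − 1 − 1 = 3.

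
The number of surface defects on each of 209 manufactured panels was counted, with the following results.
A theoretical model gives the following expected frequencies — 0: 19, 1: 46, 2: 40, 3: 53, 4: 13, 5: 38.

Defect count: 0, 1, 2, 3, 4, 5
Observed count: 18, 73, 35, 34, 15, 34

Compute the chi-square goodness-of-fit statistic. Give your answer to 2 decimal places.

0: (18 − 19)²/19 = 1/19 = 0.053
1: (73 − 46)²/46 = 729/46 = 15.848
2: (35 − 40)²/40 = 25/40 = 0.625
3: (34 − 53)²/53 = 361/53 = 6.811
4: (15 − 13)²/13 = 4/13 = 0.308
5: (34 − 38)²/38 = 16/38 = 0.421
Sum = 24.07

24.07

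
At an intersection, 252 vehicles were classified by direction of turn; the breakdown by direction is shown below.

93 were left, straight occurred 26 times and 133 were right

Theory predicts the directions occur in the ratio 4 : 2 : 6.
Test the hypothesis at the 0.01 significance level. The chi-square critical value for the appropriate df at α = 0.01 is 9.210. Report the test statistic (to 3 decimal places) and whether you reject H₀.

Ratio total = 12. Expected counts: 252×4/12 = 84, 252×2/12 = 42, 252×6/12 = 126.
cat           O        E   (O−E)²/E
left         93       84     0.9643
straight     26       42     6.0952
right       133      126     0.3889
Sum = 7.448
df = 2. Since 7.448 < 9.210, we do not reject H₀.

7.448; do not reject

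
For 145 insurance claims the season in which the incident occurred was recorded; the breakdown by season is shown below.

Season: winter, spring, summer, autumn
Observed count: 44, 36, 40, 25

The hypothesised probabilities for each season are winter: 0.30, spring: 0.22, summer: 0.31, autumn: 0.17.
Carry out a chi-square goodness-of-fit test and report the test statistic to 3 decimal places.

Expected counts E_i = n·p_i: 145×0.30 = 43.5, 145×0.22 = 31.9, 145×0.31 = 44.95, 145×0.17 = 24.65.
cat         O        E   (O−E)²/E
winter     44     43.5     0.0057
spring     36     31.9     0.5270
summer     40    44.95     0.5451
autumn     25    24.65     0.0050
Sum = 1.083

1.083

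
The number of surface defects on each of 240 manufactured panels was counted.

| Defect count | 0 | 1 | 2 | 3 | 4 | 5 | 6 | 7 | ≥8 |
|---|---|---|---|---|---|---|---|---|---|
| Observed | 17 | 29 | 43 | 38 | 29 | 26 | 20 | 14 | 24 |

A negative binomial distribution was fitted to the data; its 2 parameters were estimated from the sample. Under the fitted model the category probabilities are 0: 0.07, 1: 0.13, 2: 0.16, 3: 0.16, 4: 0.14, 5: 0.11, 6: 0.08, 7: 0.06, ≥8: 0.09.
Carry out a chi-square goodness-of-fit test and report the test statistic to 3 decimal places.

1.660

Expected counts E_i = n·p_i: 240×0.07 = 16.8, 240×0.13 = 31.2, 240×0.16 = 38.4, 240×0.16 = 38.4, 240×0.14 = 33.6, 240×0.11 = 26.4, 240×0.08 = 19.2, 240×0.06 = 14.4, 240×0.09 = 21.6.
0: (17 − 16.8)²/16.8 = 0.04/16.8 = 0.0024
1: (29 − 31.2)²/31.2 = 4.84/31.2 = 0.1551
2: (43 − 38.4)²/38.4 = 21.16/38.4 = 0.5510
3: (38 − 38.4)²/38.4 = 0.16/38.4 = 0.0042
4: (29 − 33.6)²/33.6 = 21.16/33.6 = 0.6298
5: (26 − 26.4)²/26.4 = 0.16/26.4 = 0.0061
6: (20 − 19.2)²/19.2 = 0.64/19.2 = 0.0333
7: (14 − 14.4)²/14.4 = 0.16/14.4 = 0.0111
≥8: (24 − 21.6)²/21.6 = 5.76/21.6 = 0.2667
Sum = 1.660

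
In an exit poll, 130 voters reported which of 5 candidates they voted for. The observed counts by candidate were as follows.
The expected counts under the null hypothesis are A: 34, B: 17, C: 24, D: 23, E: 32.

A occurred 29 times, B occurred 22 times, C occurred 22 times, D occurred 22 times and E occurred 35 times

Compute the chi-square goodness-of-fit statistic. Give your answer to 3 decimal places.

2.697

χ² = (29−34)²/34 + (22−17)²/17 + (22−24)²/24 + (22−23)²/23 + (35−32)²/32
   = 0.7353 + 1.4706 + 0.1667 + 0.0435 + 0.2813
Sum = 2.697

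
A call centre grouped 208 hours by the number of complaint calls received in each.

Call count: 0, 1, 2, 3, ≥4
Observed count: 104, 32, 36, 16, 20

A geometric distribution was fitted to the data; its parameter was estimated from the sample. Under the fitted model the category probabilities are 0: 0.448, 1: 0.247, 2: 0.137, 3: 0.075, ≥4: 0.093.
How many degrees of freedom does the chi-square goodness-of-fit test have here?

3

There are k = 5 categories and 1 parameter estimated from the data, so df = 5 − 1 − 1 = 3.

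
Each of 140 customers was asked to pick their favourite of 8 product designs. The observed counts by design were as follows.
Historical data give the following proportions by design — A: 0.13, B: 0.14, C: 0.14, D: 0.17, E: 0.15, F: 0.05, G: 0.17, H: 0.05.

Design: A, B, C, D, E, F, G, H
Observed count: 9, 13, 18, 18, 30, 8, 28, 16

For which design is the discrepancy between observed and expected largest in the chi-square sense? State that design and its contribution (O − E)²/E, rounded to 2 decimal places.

Expected counts E_i = n·p_i: 140×0.13 = 18.2, 140×0.14 = 19.6, 140×0.14 = 19.6, 140×0.17 = 23.8, 140×0.15 = 21, 140×0.05 = 7, 140×0.17 = 23.8, 140×0.05 = 7.
χ² = (9−18.2)²/18.2 + (13−19.6)²/19.6 + (18−19.6)²/19.6 + (18−23.8)²/23.8 + (30−21)²/21 + (8−7)²/7 + (28−23.8)²/23.8 + (16−7)²/7
   = 4.651 + 2.222 + 0.131 + 1.413 + 3.857 + 0.143 + 0.741 + 11.571
The largest term is for H: 11.57.

H, 11.57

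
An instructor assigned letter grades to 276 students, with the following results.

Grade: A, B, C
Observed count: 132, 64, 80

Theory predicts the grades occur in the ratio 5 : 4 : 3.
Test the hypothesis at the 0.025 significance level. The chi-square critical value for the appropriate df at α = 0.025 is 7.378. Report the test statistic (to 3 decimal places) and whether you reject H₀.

Ratio total = 12. Expected counts: 276×5/12 = 115, 276×4/12 = 92, 276×3/12 = 69.
cat         O        E   (O−E)²/E
A         132      115     2.5130
B          64       92     8.5217
C          80       69     1.7536
Sum = 12.788
df = 2. Since 12.788 > 7.378, we reject H₀.

12.788; reject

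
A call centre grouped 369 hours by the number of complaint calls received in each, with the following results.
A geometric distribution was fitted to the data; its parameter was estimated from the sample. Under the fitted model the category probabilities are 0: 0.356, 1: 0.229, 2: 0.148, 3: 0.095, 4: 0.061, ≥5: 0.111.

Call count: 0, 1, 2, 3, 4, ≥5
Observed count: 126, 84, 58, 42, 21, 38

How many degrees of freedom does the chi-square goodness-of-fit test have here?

4

There are k = 6 categories and 1 parameter estimated from the data, so df = 6 − 1 − 1 = 4.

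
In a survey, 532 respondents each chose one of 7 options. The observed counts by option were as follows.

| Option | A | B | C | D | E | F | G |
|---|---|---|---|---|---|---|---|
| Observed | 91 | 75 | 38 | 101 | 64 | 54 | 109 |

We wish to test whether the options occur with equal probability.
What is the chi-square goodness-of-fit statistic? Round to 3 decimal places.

52.789

Under H₀ each category has probability 1/7, so each expected count is 532/7 = 76.
cat         O        E   (O−E)²/E
A          91       76     2.9605
B          75       76     0.0132
C          38       76    19.0000
D         101       76     8.2237
E          64       76     1.8947
F          54       76     6.3684
G         109       76    14.3289
Sum = 52.789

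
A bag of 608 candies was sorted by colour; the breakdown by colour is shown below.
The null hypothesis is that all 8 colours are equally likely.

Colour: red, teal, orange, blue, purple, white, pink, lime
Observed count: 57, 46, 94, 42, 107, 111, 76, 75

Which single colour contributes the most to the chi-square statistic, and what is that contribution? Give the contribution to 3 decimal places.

Expected count for each of the 8 categories: 608/8 = 76.
red: (57 − 76)²/76 = 361/76 = 4.7500
teal: (46 − 76)²/76 = 900/76 = 11.8421
orange: (94 − 76)²/76 = 324/76 = 4.2632
blue: (42 − 76)²/76 = 1156/76 = 15.2105
purple: (107 − 76)²/76 = 961/76 = 12.6447
white: (111 − 76)²/76 = 1225/76 = 16.1184
pink: (76 − 76)²/76 = 0/76 = 0.0000
lime: (75 − 76)²/76 = 1/76 = 0.0132
The largest term is for white: 16.118.

white, 16.118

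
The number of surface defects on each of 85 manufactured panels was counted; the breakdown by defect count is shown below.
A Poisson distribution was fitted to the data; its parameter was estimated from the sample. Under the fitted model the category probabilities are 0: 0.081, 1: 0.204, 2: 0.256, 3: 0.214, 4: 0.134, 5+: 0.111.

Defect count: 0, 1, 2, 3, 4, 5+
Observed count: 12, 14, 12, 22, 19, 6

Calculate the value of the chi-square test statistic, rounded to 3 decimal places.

Expected counts E_i = n·p_i: 85×0.081 = 6.885, 85×0.204 = 17.34, 85×0.256 = 21.76, 85×0.214 = 18.19, 85×0.134 = 11.39, 85×0.111 = 9.435.
cat         O        E   (O−E)²/E
0          12    6.885     3.8000
1          14    17.34     0.6433
2          12    21.76     4.3776
3          22    18.19     0.7980
4          19    11.39     5.0845
5+          6    9.435     1.2506
Sum = 15.954

15.954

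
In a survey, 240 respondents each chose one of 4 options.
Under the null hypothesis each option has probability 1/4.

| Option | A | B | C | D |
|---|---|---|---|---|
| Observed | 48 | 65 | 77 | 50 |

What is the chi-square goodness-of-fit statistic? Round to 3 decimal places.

9.300

Expected count for each of the 4 categories: 240/4 = 60.
cat         O        E   (O−E)²/E
A          48       60     2.4000
B          65       60     0.4167
C          77       60     4.8167
D          50       60     1.6667
Sum = 9.300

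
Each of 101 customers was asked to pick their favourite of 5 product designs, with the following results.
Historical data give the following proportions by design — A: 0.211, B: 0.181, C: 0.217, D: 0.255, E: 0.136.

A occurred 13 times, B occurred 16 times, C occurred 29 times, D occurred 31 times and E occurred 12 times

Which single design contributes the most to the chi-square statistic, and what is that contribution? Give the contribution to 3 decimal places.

A, 3.241

Expected counts E_i = n·p_i: 101×0.211 = 21.311, 101×0.181 = 18.281, 101×0.217 = 21.917, 101×0.255 = 25.755, 101×0.136 = 13.736.
χ² = (13−21.311)²/21.311 + (16−18.281)²/18.281 + (29−21.917)²/21.917 + (31−25.755)²/25.755 + (12−13.736)²/13.736
   = 3.2412 + 0.2846 + 2.2890 + 1.0681 + 0.2194
The largest term is for A: 3.241.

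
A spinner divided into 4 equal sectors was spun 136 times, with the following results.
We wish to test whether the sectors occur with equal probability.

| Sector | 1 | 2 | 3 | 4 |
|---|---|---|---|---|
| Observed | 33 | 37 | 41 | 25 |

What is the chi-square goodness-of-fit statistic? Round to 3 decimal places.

4.118

Expected count for each of the 4 categories: 136/4 = 34.
1: (33 − 34)²/34 = 1/34 = 0.0294
2: (37 − 34)²/34 = 9/34 = 0.2647
3: (41 − 34)²/34 = 49/34 = 1.4412
4: (25 − 34)²/34 = 81/34 = 2.3824
Sum = 4.118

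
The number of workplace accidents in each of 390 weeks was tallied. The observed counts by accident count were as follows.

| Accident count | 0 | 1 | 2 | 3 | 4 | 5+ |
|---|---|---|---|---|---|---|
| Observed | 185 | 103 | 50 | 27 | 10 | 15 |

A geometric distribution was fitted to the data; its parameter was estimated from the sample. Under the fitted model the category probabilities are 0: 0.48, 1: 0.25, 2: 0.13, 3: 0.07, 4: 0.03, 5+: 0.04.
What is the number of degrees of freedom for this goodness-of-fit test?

4

There are k = 6 categories and 1 parameter estimated from the data, so df = 6 − 1 − 1 = 4.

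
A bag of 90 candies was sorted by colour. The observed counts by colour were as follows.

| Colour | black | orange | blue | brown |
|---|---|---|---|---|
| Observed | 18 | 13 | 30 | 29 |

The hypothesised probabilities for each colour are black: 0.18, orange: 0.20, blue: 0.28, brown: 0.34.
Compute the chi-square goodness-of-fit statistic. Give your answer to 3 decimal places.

Expected counts E_i = n·p_i: 90×0.18 = 16.2, 90×0.20 = 18, 90×0.28 = 25.2, 90×0.34 = 30.6.
χ² = (18−16.2)²/16.2 + (13−18)²/18 + (30−25.2)²/25.2 + (29−30.6)²/30.6
   = 0.2000 + 1.3889 + 0.9143 + 0.0837
Sum = 2.587

2.587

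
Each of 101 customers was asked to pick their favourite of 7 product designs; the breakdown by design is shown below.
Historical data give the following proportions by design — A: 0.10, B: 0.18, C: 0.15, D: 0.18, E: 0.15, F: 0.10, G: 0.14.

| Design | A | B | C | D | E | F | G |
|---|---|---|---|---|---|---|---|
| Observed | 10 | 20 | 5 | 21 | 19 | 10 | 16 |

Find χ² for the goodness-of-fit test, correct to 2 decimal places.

Expected counts E_i = n·p_i: 101×0.10 = 10.1, 101×0.18 = 18.18, 101×0.15 = 15.15, 101×0.18 = 18.18, 101×0.15 = 15.15, 101×0.10 = 10.1, 101×0.14 = 14.14.
cat         O        E   (O−E)²/E
A          10     10.1      0.001
B          20    18.18      0.182
C           5    15.15      6.800
D          21    18.18      0.437
E          19    15.15      0.978
F          10     10.1      0.001
G          16    14.14      0.245
Sum = 8.64

8.64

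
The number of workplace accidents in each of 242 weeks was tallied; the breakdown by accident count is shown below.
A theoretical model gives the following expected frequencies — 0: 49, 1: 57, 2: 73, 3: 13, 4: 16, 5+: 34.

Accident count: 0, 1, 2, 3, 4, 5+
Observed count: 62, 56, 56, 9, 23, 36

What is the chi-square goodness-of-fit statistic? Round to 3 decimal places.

11.836

χ² = (62−49)²/49 + (56−57)²/57 + (56−73)²/73 + (9−13)²/13 + (23−16)²/16 + (36−34)²/34
   = 3.4490 + 0.0175 + 3.9589 + 1.2308 + 3.0625 + 0.1176
Sum = 11.836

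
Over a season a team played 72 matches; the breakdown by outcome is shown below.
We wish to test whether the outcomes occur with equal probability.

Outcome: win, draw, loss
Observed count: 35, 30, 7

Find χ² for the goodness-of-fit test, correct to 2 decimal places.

Under H₀ each category has probability 1/3, so each expected count is 72/3 = 24.
cat         O        E   (O−E)²/E
win        35       24      5.042
draw       30       24      1.500
loss        7       24     12.042
Sum = 18.58

18.58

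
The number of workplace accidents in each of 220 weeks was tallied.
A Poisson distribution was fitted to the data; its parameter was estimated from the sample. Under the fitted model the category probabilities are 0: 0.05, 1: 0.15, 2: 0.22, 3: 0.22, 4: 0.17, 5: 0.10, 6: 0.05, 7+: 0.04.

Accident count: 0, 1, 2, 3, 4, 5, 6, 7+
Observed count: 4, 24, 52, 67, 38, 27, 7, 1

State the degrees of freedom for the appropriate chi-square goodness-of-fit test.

There are k = 8 categories and 1 parameter estimated from the data, so df = 8 − 1 − 1 = 6.

6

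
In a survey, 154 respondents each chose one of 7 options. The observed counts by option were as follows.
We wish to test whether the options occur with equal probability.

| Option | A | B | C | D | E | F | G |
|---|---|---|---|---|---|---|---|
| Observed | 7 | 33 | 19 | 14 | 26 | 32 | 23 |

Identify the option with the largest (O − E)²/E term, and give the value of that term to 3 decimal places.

Under H₀ each category has probability 1/7, so each expected count is 154/7 = 22.
A: (7 − 22)²/22 = 225/22 = 10.2273
B: (33 − 22)²/22 = 121/22 = 5.5000
C: (19 − 22)²/22 = 9/22 = 0.4091
D: (14 − 22)²/22 = 64/22 = 2.9091
E: (26 − 22)²/22 = 16/22 = 0.7273
F: (32 − 22)²/22 = 100/22 = 4.5455
G: (23 − 22)²/22 = 1/22 = 0.0455
The largest term is for A: 10.227.

A, 10.227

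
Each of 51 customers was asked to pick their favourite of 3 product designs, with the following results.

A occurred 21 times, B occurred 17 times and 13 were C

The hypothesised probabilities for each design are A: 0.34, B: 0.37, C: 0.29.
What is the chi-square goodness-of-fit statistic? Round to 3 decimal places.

1.174

Expected counts E_i = n·p_i: 51×0.34 = 17.34, 51×0.37 = 18.87, 51×0.29 = 14.79.
A: (21 − 17.34)²/17.34 = 13.3956/17.34 = 0.7725
B: (17 − 18.87)²/18.87 = 3.4969/18.87 = 0.1853
C: (13 − 14.79)²/14.79 = 3.2041/14.79 = 0.2166
Sum = 1.174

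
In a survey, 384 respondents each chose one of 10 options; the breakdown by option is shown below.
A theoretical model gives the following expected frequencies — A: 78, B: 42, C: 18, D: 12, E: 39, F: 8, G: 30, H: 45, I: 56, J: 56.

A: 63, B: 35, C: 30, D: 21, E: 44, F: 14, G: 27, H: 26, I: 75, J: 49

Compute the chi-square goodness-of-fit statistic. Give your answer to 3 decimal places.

39.586

χ² = (63−78)²/78 + (35−42)²/42 + (30−18)²/18 + (21−12)²/12 + (44−39)²/39 + (14−8)²/8 + (27−30)²/30 + (26−45)²/45 + (75−56)²/56 + (49−56)²/56
   = 2.8846 + 1.1667 + 8.0000 + 6.7500 + 0.6410 + 4.5000 + 0.3000 + 8.0222 + 6.4464 + 0.8750
Sum = 39.586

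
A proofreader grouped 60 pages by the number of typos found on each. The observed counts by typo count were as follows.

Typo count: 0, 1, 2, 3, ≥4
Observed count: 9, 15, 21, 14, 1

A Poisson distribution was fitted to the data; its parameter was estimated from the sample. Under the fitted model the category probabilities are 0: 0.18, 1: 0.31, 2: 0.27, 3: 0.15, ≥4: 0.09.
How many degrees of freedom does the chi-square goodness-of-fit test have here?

There are k = 5 categories and 1 parameter estimated from the data, so df = 5 − 1 − 1 = 3.

3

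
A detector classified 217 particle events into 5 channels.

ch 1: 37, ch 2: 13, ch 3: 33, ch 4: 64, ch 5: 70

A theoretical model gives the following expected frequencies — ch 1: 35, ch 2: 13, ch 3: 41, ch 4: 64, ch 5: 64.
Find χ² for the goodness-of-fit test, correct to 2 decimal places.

2.24

χ² = (37−35)²/35 + (13−13)²/13 + (33−41)²/41 + (64−64)²/64 + (70−64)²/64
   = 0.114 + 0.000 + 1.561 + 0.000 + 0.563
Sum = 2.24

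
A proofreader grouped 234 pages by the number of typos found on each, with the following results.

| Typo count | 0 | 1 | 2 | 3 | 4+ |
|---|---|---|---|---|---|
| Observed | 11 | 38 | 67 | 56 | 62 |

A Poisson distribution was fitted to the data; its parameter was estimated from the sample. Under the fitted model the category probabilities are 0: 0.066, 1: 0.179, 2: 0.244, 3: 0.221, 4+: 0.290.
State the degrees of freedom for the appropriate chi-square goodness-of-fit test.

3

There are k = 5 categories and 1 parameter estimated from the data, so df = 5 − 1 − 1 = 3.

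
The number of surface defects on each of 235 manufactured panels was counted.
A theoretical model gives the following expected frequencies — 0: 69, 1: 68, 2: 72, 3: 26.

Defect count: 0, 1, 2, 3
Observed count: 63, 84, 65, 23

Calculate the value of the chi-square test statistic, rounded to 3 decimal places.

5.313

cat         O        E   (O−E)²/E
0          63       69     0.5217
1          84       68     3.7647
2          65       72     0.6806
3          23       26     0.3462
Sum = 5.313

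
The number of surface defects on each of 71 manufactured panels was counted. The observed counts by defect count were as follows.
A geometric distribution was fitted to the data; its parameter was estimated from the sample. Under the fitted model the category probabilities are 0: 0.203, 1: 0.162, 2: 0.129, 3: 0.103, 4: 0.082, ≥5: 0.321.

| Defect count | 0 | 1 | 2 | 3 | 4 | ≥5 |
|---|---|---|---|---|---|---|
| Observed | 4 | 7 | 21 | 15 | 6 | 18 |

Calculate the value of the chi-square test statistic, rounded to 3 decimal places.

Expected counts E_i = n·p_i: 71×0.203 = 14.413, 71×0.162 = 11.502, 71×0.129 = 9.159, 71×0.103 = 7.313, 71×0.082 = 5.822, 71×0.321 = 22.791.
cat         O        E   (O−E)²/E
0           4   14.413     7.5231
1           7   11.502     1.7621
2          21    9.159    15.3084
3          15    7.313     8.0801
4           6    5.822     0.0054
≥5         18   22.791     1.0071
Sum = 33.686

33.686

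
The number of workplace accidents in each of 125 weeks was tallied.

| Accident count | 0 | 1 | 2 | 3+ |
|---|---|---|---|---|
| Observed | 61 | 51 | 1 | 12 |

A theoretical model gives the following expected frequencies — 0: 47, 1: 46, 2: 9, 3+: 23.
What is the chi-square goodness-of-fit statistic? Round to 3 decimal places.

0: (61 − 47)²/47 = 196/47 = 4.1702
1: (51 − 46)²/46 = 25/46 = 0.5435
2: (1 − 9)²/9 = 64/9 = 7.1111
3+: (12 − 23)²/23 = 121/23 = 5.2609
Sum = 17.086

17.086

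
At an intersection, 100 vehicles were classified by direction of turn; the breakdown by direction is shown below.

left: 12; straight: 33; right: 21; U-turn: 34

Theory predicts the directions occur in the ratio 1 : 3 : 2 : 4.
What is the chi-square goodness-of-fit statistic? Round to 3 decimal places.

Ratio total = 10. Expected counts: 100×1/10 = 10, 100×3/10 = 30, 100×2/10 = 20, 100×4/10 = 40.
cat           O        E   (O−E)²/E
left         12       10     0.4000
straight     33       30     0.3000
right        21       20     0.0500
U-turn       34       40     0.9000
Sum = 1.650

1.650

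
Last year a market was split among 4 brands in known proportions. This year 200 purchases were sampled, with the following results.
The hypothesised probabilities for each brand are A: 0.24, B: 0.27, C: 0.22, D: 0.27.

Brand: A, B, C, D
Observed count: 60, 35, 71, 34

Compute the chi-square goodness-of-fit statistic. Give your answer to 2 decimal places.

Expected counts E_i = n·p_i: 200×0.24 = 48, 200×0.27 = 54, 200×0.22 = 44, 200×0.27 = 54.
cat         O        E   (O−E)²/E
A          60       48      3.000
B          35       54      6.685
C          71       44     16.568
D          34       54      7.407
Sum = 33.66

33.66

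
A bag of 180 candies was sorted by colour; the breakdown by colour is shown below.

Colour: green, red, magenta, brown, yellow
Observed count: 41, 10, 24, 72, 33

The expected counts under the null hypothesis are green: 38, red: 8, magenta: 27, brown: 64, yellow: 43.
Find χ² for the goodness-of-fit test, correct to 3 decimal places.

4.396

green: (41 − 38)²/38 = 9/38 = 0.2368
red: (10 − 8)²/8 = 4/8 = 0.5000
magenta: (24 − 27)²/27 = 9/27 = 0.3333
brown: (72 − 64)²/64 = 64/64 = 1.0000
yellow: (33 − 43)²/43 = 100/43 = 2.3256
Sum = 4.396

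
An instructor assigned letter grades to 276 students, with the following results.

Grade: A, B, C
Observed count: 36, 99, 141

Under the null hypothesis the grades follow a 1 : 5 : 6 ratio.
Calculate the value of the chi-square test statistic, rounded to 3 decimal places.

9.639

Ratio total = 12. Expected counts: 276×1/12 = 23, 276×5/12 = 115, 276×6/12 = 138.
χ² = (36−23)²/23 + (99−115)²/115 + (141−138)²/138
   = 7.3478 + 2.2261 + 0.0652
Sum = 9.639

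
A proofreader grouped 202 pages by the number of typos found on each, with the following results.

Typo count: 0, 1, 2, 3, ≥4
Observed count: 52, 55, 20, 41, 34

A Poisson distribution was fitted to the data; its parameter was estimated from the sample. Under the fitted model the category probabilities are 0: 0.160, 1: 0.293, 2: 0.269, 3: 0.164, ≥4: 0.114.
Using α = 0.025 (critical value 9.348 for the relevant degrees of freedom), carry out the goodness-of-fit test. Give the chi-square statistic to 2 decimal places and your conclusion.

Expected counts E_i = n·p_i: 202×0.160 = 32.32, 202×0.293 = 59.186, 202×0.269 = 54.338, 202×0.164 = 33.128, 202×0.114 = 23.028.
χ² = (52−32.32)²/32.32 + (55−59.186)²/59.186 + (20−54.338)²/54.338 + (41−33.128)²/33.128 + (34−23.028)²/23.028
   = 11.983 + 0.296 + 21.699 + 1.871 + 5.228
Sum = 41.08
df = 3. Since 41.08 > 9.348, we reject H₀.

41.08; reject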